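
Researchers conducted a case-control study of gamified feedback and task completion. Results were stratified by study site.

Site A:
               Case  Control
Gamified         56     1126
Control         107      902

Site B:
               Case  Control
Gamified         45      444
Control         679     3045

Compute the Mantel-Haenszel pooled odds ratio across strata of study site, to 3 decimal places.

OR_MH = Σ(aᵢdᵢ/nᵢ) / Σ(bᵢcᵢ/nᵢ), where nᵢ is the stratum total.
Stratum 1 (Site A): n = 2191; a·d/n = 56·902/2191 = 23.0543; b·c/n = 1126·107/2191 = 54.9895
Stratum 2 (Site B): n = 4213; a·d/n = 45·3045/4213 = 32.5243; b·c/n = 444·679/4213 = 71.5585
OR_MH = (23.0543 + 32.5243) / (54.9895 + 71.5585) = 55.5786 / 126.5480 = 0.43919

0.439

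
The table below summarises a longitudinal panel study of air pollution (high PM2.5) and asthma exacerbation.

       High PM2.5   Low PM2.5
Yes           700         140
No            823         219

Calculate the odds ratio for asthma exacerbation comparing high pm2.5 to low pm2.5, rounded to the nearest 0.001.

1.330

Reading the table with exposure as columns: a = 700 (High PM2.5, case), b = 823 (High PM2.5, non-case), c = 140 (Low PM2.5, case), d = 219.
OR = (a·d)/(b·c) = (700 × 219) / (823 × 140) = 153300 / 115220 = 1.33050
The odds of asthma exacerbation are about 1.33 times as high in the high pm2.5 group.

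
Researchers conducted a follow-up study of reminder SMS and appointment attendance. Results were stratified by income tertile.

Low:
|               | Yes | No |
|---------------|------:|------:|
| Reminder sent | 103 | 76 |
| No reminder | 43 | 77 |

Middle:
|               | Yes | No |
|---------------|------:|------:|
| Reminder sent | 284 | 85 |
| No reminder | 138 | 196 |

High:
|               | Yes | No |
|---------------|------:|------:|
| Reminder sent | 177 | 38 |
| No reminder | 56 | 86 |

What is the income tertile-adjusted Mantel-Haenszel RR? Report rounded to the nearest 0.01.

RR_MH = Σ(aᵢ·n₀ᵢ/nᵢ) / Σ(cᵢ·n₁ᵢ/nᵢ), with n₁ᵢ = aᵢ+bᵢ (exposed), n₀ᵢ = cᵢ+dᵢ (unexposed), nᵢ = n₁ᵢ+n₀ᵢ.
Stratum 1 (Low): n₁ = 179, n₀ = 120, n = 299; a·n₀/n = 103·120/299 = 41.3378; c·n₁/n = 43·179/299 = 25.7425
Stratum 2 (Middle): n₁ = 369, n₀ = 334, n = 703; a·n₀/n = 284·334/703 = 134.9303; c·n₁/n = 138·369/703 = 72.4353
Stratum 3 (High): n₁ = 215, n₀ = 142, n = 357; a·n₀/n = 177·142/357 = 70.4034; c·n₁/n = 56·215/357 = 33.7255
RR_MH = (41.3378 + 134.9303 + 70.4034) / (25.7425 + 72.4353 + 33.7255) = 246.6715 / 131.9032 = 1.87009

1.87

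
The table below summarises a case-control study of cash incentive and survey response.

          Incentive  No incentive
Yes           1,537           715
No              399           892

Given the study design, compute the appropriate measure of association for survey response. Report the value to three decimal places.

4.806

Reading the table with exposure as columns: a = 1537 (Incentive, case), b = 399 (Incentive, non-case), c = 715 (No incentive, case), d = 892.
This is a case-control study: participants were sampled on outcome status, so risks in the source population cannot be estimated directly — relative risk is not valid here. The odds ratio is the appropriate measure.
OR = (a·d)/(b·c) = (1537 × 892) / (399 × 715) = 1371004 / 285285 = 4.80573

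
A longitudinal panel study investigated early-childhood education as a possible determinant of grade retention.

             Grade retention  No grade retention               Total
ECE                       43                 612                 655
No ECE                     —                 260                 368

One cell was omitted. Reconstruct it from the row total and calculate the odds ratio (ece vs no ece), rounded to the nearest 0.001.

0.169

The missing cell is in the unexposed row: 368 − 260 = 108.
So a = 43, b = 612, c = 108, d = 260.
OR = (a·d)/(b·c) = (43 × 260) / (612 × 108) = 11180 / 66096 = 0.16915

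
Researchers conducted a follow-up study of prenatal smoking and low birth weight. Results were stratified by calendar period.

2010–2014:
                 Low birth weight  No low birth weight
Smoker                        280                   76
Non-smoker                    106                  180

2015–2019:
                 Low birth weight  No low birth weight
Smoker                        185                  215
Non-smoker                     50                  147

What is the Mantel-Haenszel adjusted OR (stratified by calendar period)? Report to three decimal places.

4.060

OR_MH = Σ(aᵢdᵢ/nᵢ) / Σ(bᵢcᵢ/nᵢ), where nᵢ is the stratum total.
Stratum 1 (2010–2014): n = 642; a·d/n = 280·180/642 = 78.5047; b·c/n = 76·106/642 = 12.5483
Stratum 2 (2015–2019): n = 597; a·d/n = 185·147/597 = 45.5528; b·c/n = 215·50/597 = 18.0067
OR_MH = (78.5047 + 45.5528) / (12.5483 + 18.0067) = 124.0574 / 30.5550 = 4.06014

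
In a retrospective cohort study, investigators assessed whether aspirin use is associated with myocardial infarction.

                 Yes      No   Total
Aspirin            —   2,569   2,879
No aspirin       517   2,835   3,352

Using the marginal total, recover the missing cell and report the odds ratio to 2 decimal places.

The missing cell is in the exposed row: 2879 − 2569 = 310.
So a = 310, b = 2569, c = 517, d = 2835.
OR = (a·d)/(b·c) = (310 × 2835) / (2569 × 517) = 878850 / 1328173 = 0.66170

0.66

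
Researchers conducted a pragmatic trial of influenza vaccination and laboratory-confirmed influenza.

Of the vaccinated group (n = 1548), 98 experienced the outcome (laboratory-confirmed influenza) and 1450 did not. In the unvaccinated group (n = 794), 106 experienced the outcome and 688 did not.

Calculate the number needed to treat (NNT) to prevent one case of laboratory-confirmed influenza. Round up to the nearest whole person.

Risk in treated group = 98/1548 = 0.06331; risk in control = 106/794 = 0.13350.
Absolute risk reduction = 0.13350 − 0.06331 = 0.07019
NNT = 1 / ARR = 1 / 0.07019 = 14.246 → round up → 15

15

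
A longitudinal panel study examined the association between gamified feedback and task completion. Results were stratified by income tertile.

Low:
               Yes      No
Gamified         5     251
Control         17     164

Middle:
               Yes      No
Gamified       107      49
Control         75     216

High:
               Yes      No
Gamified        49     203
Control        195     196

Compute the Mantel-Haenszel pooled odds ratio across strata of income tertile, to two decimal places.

0.86

OR_MH = Σ(aᵢdᵢ/nᵢ) / Σ(bᵢcᵢ/nᵢ), where nᵢ is the stratum total.
Stratum 1 (Low): n = 437; a·d/n = 5·164/437 = 1.8764; b·c/n = 251·17/437 = 9.7643
Stratum 2 (Middle): n = 447; a·d/n = 107·216/447 = 51.7047; b·c/n = 49·75/447 = 8.2215
Stratum 3 (High): n = 643; a·d/n = 49·196/643 = 14.9362; b·c/n = 203·195/643 = 61.5630
OR_MH = (1.8764 + 51.7047 + 14.9362) / (9.7643 + 8.2215 + 61.5630) = 68.5174 / 79.5488 = 0.86133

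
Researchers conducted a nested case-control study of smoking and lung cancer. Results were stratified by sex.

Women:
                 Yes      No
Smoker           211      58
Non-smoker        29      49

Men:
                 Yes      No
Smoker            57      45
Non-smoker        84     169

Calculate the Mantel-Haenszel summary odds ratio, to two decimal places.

3.67

OR_MH = Σ(aᵢdᵢ/nᵢ) / Σ(bᵢcᵢ/nᵢ), where nᵢ is the stratum total.
Stratum 1 (Women): n = 347; a·d/n = 211·49/347 = 29.7954; b·c/n = 58·29/347 = 4.8473
Stratum 2 (Men): n = 355; a·d/n = 57·169/355 = 27.1352; b·c/n = 45·84/355 = 10.6479
OR_MH = (29.7954 + 27.1352) / (4.8473 + 10.6479) = 56.9306 / 15.4951 = 3.67409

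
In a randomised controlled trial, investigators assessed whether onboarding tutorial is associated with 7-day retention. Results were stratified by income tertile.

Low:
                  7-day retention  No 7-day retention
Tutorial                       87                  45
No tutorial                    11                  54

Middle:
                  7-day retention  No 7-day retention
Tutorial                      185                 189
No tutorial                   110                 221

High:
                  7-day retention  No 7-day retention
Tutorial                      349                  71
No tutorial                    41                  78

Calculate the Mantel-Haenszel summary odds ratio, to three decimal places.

OR_MH = Σ(aᵢdᵢ/nᵢ) / Σ(bᵢcᵢ/nᵢ), where nᵢ is the stratum total.
Stratum 1 (Low): n = 197; a·d/n = 87·54/197 = 23.8477; b·c/n = 45·11/197 = 2.5127
Stratum 2 (Middle): n = 705; a·d/n = 185·221/705 = 57.9929; b·c/n = 189·110/705 = 29.4894
Stratum 3 (High): n = 539; a·d/n = 349·78/539 = 50.5046; b·c/n = 71·41/539 = 5.4007
OR_MH = (23.8477 + 57.9929 + 50.5046) / (2.5127 + 29.4894 + 5.4007) = 132.3453 / 37.4028 = 3.53838

3.538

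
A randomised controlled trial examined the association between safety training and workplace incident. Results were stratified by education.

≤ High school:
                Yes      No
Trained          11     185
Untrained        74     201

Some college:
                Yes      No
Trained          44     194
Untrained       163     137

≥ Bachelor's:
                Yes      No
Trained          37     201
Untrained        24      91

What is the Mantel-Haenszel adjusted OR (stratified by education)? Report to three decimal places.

OR_MH = Σ(aᵢdᵢ/nᵢ) / Σ(bᵢcᵢ/nᵢ), where nᵢ is the stratum total.
Stratum 1 (≤ High school): n = 471; a·d/n = 11·201/471 = 4.6943; b·c/n = 185·74/471 = 29.0658
Stratum 2 (Some college): n = 538; a·d/n = 44·137/538 = 11.2045; b·c/n = 194·163/538 = 58.7770
Stratum 3 (≥ Bachelor's): n = 353; a·d/n = 37·91/353 = 9.5382; b·c/n = 201·24/353 = 13.6657
OR_MH = (4.6943 + 11.2045 + 9.5382) / (29.0658 + 58.7770 + 13.6657) = 25.4370 / 101.5085 = 0.25059

0.251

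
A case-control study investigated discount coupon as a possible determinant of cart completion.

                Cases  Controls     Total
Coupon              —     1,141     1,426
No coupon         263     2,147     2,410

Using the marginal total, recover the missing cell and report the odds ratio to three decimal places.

The missing cell is in the exposed row: 1426 − 1141 = 285.
So a = 285, b = 1141, c = 263, d = 2147.
OR = (a·d)/(b·c) = (285 × 2147) / (1141 × 263) = 611895 / 300083 = 2.03909

2.039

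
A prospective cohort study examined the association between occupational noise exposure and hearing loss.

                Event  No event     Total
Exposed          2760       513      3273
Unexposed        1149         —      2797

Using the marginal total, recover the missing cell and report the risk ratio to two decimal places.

2.05

The missing cell is in the unexposed row: 2797 − 1149 = 1648.
So a = 2760, b = 513, c = 1149, d = 1648.
RR = [a/(a+b)] / [c/(c+d)] = (2760/3273) / (1149/2797) = 0.84326/0.41080 = 2.05275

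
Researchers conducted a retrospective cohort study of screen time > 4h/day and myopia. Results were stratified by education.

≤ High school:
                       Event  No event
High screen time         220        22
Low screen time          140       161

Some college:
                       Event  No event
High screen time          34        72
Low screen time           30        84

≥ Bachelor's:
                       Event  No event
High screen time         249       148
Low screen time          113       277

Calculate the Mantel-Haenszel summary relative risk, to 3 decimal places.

RR_MH = Σ(aᵢ·n₀ᵢ/nᵢ) / Σ(cᵢ·n₁ᵢ/nᵢ), with n₁ᵢ = aᵢ+bᵢ (exposed), n₀ᵢ = cᵢ+dᵢ (unexposed), nᵢ = n₁ᵢ+n₀ᵢ.
Stratum 1 (≤ High school): n₁ = 242, n₀ = 301, n = 543; a·n₀/n = 220·301/543 = 121.9521; c·n₁/n = 140·242/543 = 62.3941
Stratum 2 (Some college): n₁ = 106, n₀ = 114, n = 220; a·n₀/n = 34·114/220 = 17.6182; c·n₁/n = 30·106/220 = 14.4545
Stratum 3 (≥ Bachelor's): n₁ = 397, n₀ = 390, n = 787; a·n₀/n = 249·390/787 = 123.3926; c·n₁/n = 113·397/787 = 57.0025
RR_MH = (121.9521 + 17.6182 + 123.3926) / (62.3941 + 14.4545 + 57.0025) = 262.9629 / 133.8512 = 1.96459

1.965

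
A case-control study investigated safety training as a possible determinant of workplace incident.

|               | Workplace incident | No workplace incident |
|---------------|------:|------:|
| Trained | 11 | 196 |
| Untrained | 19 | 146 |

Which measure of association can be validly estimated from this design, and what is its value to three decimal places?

Cells: a = 11, b = 196, c = 19, d = 146.
This is a case-control study: participants were sampled on outcome status, so risks in the source population cannot be estimated directly — relative risk is not valid here. The odds ratio is the appropriate measure.
OR = (a·d)/(b·c) = (11 × 146) / (196 × 19) = 1606 / 3724 = 0.43126

0.431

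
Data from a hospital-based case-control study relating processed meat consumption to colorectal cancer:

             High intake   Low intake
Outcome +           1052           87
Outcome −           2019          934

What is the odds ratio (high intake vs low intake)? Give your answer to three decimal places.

Reading the table with exposure as columns: a = 1052 (High intake, case), b = 2019 (High intake, non-case), c = 87 (Low intake, case), d = 934.
OR = (a·d)/(b·c) = (1052 × 934) / (2019 × 87) = 982568 / 175653 = 5.59380
The odds of colorectal cancer are about 5.59 times as high in the high intake group.

5.594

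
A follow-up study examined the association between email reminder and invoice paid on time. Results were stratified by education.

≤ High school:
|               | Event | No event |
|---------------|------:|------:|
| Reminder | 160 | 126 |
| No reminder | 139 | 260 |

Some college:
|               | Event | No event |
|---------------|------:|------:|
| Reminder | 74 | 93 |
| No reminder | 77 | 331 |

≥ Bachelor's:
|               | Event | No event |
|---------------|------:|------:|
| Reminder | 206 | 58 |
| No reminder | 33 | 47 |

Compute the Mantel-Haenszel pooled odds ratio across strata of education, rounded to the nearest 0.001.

OR_MH = Σ(aᵢdᵢ/nᵢ) / Σ(bᵢcᵢ/nᵢ), where nᵢ is the stratum total.
Stratum 1 (≤ High school): n = 685; a·d/n = 160·260/685 = 60.7299; b·c/n = 126·139/685 = 25.5679
Stratum 2 (Some college): n = 575; a·d/n = 74·331/575 = 42.5983; b·c/n = 93·77/575 = 12.4539
Stratum 3 (≥ Bachelor's): n = 344; a·d/n = 206·47/344 = 28.1453; b·c/n = 58·33/344 = 5.5640
OR_MH = (60.7299 + 42.5983 + 28.1453) / (25.5679 + 12.4539 + 5.5640) = 131.4735 / 43.5857 = 3.01643

3.016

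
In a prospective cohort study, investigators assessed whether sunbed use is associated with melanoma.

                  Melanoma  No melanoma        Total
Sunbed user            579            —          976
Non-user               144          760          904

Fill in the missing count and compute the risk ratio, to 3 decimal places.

3.724

The missing cell is in the exposed row: 976 − 579 = 397.
So a = 579, b = 397, c = 144, d = 760.
RR = [a/(a+b)] / [c/(c+d)] = (579/976) / (144/904) = 0.59324/0.15929 = 3.72421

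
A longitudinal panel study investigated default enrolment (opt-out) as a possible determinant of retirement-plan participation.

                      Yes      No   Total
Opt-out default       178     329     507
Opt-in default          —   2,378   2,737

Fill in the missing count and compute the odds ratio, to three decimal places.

The missing cell is in the unexposed row: 2737 − 2378 = 359.
So a = 178, b = 329, c = 359, d = 2378.
OR = (a·d)/(b·c) = (178 × 2378) / (329 × 359) = 423284 / 118111 = 3.58378

3.584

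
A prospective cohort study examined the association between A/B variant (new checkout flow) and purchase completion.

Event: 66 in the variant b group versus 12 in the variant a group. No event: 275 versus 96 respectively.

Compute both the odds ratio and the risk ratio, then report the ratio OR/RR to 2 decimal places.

From the description: a = 66, b = 275, c = 12, d = 96.
OR = (66·96)/(275·12) = 6336/3300 = 1.92000
Risk in exposed = 66/341 = 0.19355; risk in unexposed = 12/108 = 0.11111; RR = 1.74194
OR/RR = 1.92000 / 1.74194 = 1.10222
The outcome is not rare, so the OR lies further from 1 than the RR.

1.10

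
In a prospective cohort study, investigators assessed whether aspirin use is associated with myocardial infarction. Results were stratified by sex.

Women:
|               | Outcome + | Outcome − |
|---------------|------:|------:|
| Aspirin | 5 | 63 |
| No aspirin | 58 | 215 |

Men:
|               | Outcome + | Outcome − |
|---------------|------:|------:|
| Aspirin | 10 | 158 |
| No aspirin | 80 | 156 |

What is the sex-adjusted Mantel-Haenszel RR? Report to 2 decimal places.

0.22

RR_MH = Σ(aᵢ·n₀ᵢ/nᵢ) / Σ(cᵢ·n₁ᵢ/nᵢ), with n₁ᵢ = aᵢ+bᵢ (exposed), n₀ᵢ = cᵢ+dᵢ (unexposed), nᵢ = n₁ᵢ+n₀ᵢ.
Stratum 1 (Women): n₁ = 68, n₀ = 273, n = 341; a·n₀/n = 5·273/341 = 4.0029; c·n₁/n = 58·68/341 = 11.5660
Stratum 2 (Men): n₁ = 168, n₀ = 236, n = 404; a·n₀/n = 10·236/404 = 5.8416; c·n₁/n = 80·168/404 = 33.2673
RR_MH = (4.0029 + 5.8416) / (11.5660 + 33.2673) = 9.8445 / 44.8333 = 0.21958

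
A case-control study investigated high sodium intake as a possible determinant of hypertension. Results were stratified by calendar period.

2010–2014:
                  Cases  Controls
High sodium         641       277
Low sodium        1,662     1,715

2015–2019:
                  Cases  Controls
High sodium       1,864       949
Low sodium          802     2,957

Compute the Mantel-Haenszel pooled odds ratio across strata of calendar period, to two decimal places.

4.91

OR_MH = Σ(aᵢdᵢ/nᵢ) / Σ(bᵢcᵢ/nᵢ), where nᵢ is the stratum total.
Stratum 1 (2010–2014): n = 4295; a·d/n = 641·1715/4295 = 255.9523; b·c/n = 277·1662/4295 = 107.1884
Stratum 2 (2015–2019): n = 6572; a·d/n = 1864·2957/6572 = 838.6865; b·c/n = 949·802/6572 = 115.8092
OR_MH = (255.9523 + 838.6865) / (107.1884 + 115.8092) = 1094.6388 / 222.9975 = 4.90875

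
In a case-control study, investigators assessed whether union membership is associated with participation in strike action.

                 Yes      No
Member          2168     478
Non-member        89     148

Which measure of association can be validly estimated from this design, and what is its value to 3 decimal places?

7.542

Cells: a = 2168, b = 478, c = 89, d = 148.
This is a case-control study: participants were sampled on outcome status, so risks in the source population cannot be estimated directly — relative risk is not valid here. The odds ratio is the appropriate measure.
OR = (a·d)/(b·c) = (2168 × 148) / (478 × 89) = 320864 / 42542 = 7.54229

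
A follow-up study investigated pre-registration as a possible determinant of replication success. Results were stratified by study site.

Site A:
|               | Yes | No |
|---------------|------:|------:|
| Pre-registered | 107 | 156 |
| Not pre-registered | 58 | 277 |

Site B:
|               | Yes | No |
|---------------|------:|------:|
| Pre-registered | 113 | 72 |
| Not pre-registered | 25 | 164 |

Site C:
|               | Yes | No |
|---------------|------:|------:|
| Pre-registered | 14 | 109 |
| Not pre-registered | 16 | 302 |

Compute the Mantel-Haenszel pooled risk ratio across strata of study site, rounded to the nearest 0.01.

3.00

RR_MH = Σ(aᵢ·n₀ᵢ/nᵢ) / Σ(cᵢ·n₁ᵢ/nᵢ), with n₁ᵢ = aᵢ+bᵢ (exposed), n₀ᵢ = cᵢ+dᵢ (unexposed), nᵢ = n₁ᵢ+n₀ᵢ.
Stratum 1 (Site A): n₁ = 263, n₀ = 335, n = 598; a·n₀/n = 107·335/598 = 59.9415; c·n₁/n = 58·263/598 = 25.5084
Stratum 2 (Site B): n₁ = 185, n₀ = 189, n = 374; a·n₀/n = 113·189/374 = 57.1043; c·n₁/n = 25·185/374 = 12.3663
Stratum 3 (Site C): n₁ = 123, n₀ = 318, n = 441; a·n₀/n = 14·318/441 = 10.0952; c·n₁/n = 16·123/441 = 4.4626
RR_MH = (59.9415 + 57.1043 + 10.0952) / (25.5084 + 12.3663 + 4.4626) = 127.1410 / 42.3373 = 3.00305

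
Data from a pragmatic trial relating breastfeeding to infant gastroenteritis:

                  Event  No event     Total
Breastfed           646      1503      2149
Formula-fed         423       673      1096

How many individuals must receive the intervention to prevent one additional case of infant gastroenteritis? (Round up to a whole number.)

Risk in treated group = 646/2149 = 0.30060; risk in control = 423/1096 = 0.38595.
Absolute risk reduction = 0.38595 − 0.30060 = 0.08534
NNT = 1 / ARR = 1 / 0.08534 = 11.717 → round up → 12

12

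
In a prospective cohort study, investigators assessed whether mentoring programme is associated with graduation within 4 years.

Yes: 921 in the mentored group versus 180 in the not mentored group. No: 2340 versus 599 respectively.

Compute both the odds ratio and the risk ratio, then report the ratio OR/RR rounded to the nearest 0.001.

1.072

From the description: a = 921, b = 2340, c = 180, d = 599.
OR = (921·599)/(2340·180) = 551679/421200 = 1.30978
Risk in exposed = 921/3261 = 0.28243; risk in unexposed = 180/779 = 0.23107; RR = 1.22229
OR/RR = 1.30978 / 1.22229 = 1.07158
The outcome is not rare, so the OR lies further from 1 than the RR.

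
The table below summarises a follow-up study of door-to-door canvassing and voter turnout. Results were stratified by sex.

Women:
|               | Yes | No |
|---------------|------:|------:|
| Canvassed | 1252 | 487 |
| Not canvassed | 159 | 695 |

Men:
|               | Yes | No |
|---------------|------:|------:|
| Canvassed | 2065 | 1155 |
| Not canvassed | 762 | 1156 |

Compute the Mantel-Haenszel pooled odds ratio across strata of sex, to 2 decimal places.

3.98

OR_MH = Σ(aᵢdᵢ/nᵢ) / Σ(bᵢcᵢ/nᵢ), where nᵢ is the stratum total.
Stratum 1 (Women): n = 2593; a·d/n = 1252·695/2593 = 335.5727; b·c/n = 487·159/2593 = 29.8623
Stratum 2 (Men): n = 5138; a·d/n = 2065·1156/5138 = 464.6049; b·c/n = 1155·762/5138 = 171.2943
OR_MH = (335.5727 + 464.6049) / (29.8623 + 171.2943) = 800.1776 / 201.1566 = 3.97788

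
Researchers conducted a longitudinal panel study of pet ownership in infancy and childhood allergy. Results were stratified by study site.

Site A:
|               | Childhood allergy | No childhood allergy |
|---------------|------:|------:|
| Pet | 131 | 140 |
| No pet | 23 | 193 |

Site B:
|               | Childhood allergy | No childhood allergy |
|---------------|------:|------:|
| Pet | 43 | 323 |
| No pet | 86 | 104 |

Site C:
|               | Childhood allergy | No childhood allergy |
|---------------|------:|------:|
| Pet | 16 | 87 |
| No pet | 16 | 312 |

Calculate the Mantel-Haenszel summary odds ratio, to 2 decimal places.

1.20

OR_MH = Σ(aᵢdᵢ/nᵢ) / Σ(bᵢcᵢ/nᵢ), where nᵢ is the stratum total.
Stratum 1 (Site A): n = 487; a·d/n = 131·193/487 = 51.9158; b·c/n = 140·23/487 = 6.6119
Stratum 2 (Site B): n = 556; a·d/n = 43·104/556 = 8.0432; b·c/n = 323·86/556 = 49.9604
Stratum 3 (Site C): n = 431; a·d/n = 16·312/431 = 11.5824; b·c/n = 87·16/431 = 3.2297
OR_MH = (51.9158 + 8.0432 + 11.5824) / (6.6119 + 49.9604 + 3.2297) = 71.5413 / 59.8020 = 1.19630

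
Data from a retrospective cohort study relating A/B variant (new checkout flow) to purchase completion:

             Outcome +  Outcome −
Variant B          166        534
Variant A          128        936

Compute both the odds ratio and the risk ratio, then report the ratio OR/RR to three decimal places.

Cells: a = 166, b = 534, c = 128, d = 936.
OR = (166·936)/(534·128) = 155376/68352 = 2.27317
Risk in exposed = 166/700 = 0.23714; risk in unexposed = 128/1064 = 0.12030; RR = 1.97125
OR/RR = 2.27317 / 1.97125 = 1.15316
The outcome is not rare, so the OR lies further from 1 than the RR.

1.153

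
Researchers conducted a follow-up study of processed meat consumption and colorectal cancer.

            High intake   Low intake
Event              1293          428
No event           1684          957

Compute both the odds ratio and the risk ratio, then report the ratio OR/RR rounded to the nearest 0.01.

1.22

Reading the table with exposure as columns: a = 1293 (High intake, case), b = 1684 (High intake, non-case), c = 428 (Low intake, case), d = 957.
OR = (1293·957)/(1684·428) = 1237401/720752 = 1.71682
Risk in exposed = 1293/2977 = 0.43433; risk in unexposed = 428/1385 = 0.30903; RR = 1.40548
OR/RR = 1.71682 / 1.40548 = 1.22152
The outcome is not rare, so the OR lies further from 1 than the RR.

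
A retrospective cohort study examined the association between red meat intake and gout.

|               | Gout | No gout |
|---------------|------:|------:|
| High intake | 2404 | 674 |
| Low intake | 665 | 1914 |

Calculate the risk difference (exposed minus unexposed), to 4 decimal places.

Cells: a = 2404, b = 674, c = 665, d = 1914.
Risk in exposed = 2404/3078 = 0.781027; risk in unexposed = 665/2579 = 0.257852.
Risk difference = 0.781027 − 0.257852 = 0.523175

0.5232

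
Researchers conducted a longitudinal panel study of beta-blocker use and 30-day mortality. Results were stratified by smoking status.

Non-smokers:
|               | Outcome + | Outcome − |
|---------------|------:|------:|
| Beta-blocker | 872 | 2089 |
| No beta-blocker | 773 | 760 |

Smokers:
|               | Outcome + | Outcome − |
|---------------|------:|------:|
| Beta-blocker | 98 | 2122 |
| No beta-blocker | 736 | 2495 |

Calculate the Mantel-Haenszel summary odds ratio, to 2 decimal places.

0.30

OR_MH = Σ(aᵢdᵢ/nᵢ) / Σ(bᵢcᵢ/nᵢ), where nᵢ is the stratum total.
Stratum 1 (Non-smokers): n = 4494; a·d/n = 872·760/4494 = 147.4677; b·c/n = 2089·773/4494 = 359.3229
Stratum 2 (Smokers): n = 5451; a·d/n = 98·2495/5451 = 44.8560; b·c/n = 2122·736/5451 = 286.5148
OR_MH = (147.4677 + 44.8560) / (359.3229 + 286.5148) = 192.3237 / 645.8376 = 0.29779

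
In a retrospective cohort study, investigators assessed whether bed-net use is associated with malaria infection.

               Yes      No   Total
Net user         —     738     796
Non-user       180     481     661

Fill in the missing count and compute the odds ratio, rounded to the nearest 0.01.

The missing cell is in the exposed row: 796 − 738 = 58.
So a = 58, b = 738, c = 180, d = 481.
OR = (a·d)/(b·c) = (58 × 481) / (738 × 180) = 27898 / 132840 = 0.21001

0.21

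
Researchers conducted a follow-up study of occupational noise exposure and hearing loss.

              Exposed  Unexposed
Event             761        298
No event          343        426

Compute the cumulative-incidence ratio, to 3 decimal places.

1.675

Reading the table with exposure as columns: a = 761 (Exposed, case), b = 343 (Exposed, non-case), c = 298 (Unexposed, case), d = 426.
Risk in exposed = 761/1104 = 0.68931; risk in unexposed = 298/724 = 0.41160.
RR = 0.68931 / 0.41160 = 1.67470
The risk among the exposed is 1.67 times that among the unexposed.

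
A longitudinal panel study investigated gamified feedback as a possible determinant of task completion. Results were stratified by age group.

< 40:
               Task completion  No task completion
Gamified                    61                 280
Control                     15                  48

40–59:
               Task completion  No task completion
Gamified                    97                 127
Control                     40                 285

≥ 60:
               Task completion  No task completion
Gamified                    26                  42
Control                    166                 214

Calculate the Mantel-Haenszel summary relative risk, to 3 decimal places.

RR_MH = Σ(aᵢ·n₀ᵢ/nᵢ) / Σ(cᵢ·n₁ᵢ/nᵢ), with n₁ᵢ = aᵢ+bᵢ (exposed), n₀ᵢ = cᵢ+dᵢ (unexposed), nᵢ = n₁ᵢ+n₀ᵢ.
Stratum 1 (< 40): n₁ = 341, n₀ = 63, n = 404; a·n₀/n = 61·63/404 = 9.5124; c·n₁/n = 15·341/404 = 12.6609
Stratum 2 (40–59): n₁ = 224, n₀ = 325, n = 549; a·n₀/n = 97·325/549 = 57.4226; c·n₁/n = 40·224/549 = 16.3206
Stratum 3 (≥ 60): n₁ = 68, n₀ = 380, n = 448; a·n₀/n = 26·380/448 = 22.0536; c·n₁/n = 166·68/448 = 25.1964
RR_MH = (9.5124 + 57.4226 + 22.0536) / (12.6609 + 16.3206 + 25.1964) = 88.9885 / 54.1779 = 1.64252

1.643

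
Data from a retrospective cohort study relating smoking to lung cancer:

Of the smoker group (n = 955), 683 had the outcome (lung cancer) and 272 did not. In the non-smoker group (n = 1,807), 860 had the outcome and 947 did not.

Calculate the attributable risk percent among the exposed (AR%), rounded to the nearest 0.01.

From the description: a = 683, b = 272, c = 860, d = 947.
Risk in exposed = 683/955 = 0.71518; risk in unexposed = 860/1807 = 0.47593.
RR = 0.71518/0.47593 = 1.50272
AR% = (RR − 1)/RR × 100 = (1.50272 − 1)/1.50272 × 100 = 33.4538%

33.45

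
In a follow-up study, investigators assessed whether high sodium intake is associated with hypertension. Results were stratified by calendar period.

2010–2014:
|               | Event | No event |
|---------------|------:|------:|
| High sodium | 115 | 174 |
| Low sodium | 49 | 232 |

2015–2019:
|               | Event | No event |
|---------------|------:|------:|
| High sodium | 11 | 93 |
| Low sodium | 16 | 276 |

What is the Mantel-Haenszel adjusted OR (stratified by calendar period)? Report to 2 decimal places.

2.91

OR_MH = Σ(aᵢdᵢ/nᵢ) / Σ(bᵢcᵢ/nᵢ), where nᵢ is the stratum total.
Stratum 1 (2010–2014): n = 570; a·d/n = 115·232/570 = 46.8070; b·c/n = 174·49/570 = 14.9579
Stratum 2 (2015–2019): n = 396; a·d/n = 11·276/396 = 7.6667; b·c/n = 93·16/396 = 3.7576
OR_MH = (46.8070 + 7.6667) / (14.9579 + 3.7576) = 54.4737 / 18.7155 = 2.91062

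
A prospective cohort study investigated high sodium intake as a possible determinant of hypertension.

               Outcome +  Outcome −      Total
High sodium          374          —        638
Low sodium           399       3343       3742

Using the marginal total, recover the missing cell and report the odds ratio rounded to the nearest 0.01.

11.87

The missing cell is in the exposed row: 638 − 374 = 264.
So a = 374, b = 264, c = 399, d = 3343.
OR = (a·d)/(b·c) = (374 × 3343) / (264 × 399) = 1250282 / 105336 = 11.86947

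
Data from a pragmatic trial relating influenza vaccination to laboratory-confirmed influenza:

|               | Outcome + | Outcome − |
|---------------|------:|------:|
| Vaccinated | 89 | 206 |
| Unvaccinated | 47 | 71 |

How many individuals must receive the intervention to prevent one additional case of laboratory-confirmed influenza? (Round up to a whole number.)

11

Risk in treated group = 89/295 = 0.30169; risk in control = 47/118 = 0.39831.
Absolute risk reduction = 0.39831 − 0.30169 = 0.09661
NNT = 1 / ARR = 1 / 0.09661 = 10.351 → round up → 11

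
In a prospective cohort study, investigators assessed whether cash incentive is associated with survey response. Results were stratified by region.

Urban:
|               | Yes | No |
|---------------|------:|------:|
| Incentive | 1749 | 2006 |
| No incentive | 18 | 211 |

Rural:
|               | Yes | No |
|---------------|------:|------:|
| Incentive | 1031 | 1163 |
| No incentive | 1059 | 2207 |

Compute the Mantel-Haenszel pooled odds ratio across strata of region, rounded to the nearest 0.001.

OR_MH = Σ(aᵢdᵢ/nᵢ) / Σ(bᵢcᵢ/nᵢ), where nᵢ is the stratum total.
Stratum 1 (Urban): n = 3984; a·d/n = 1749·211/3984 = 92.6303; b·c/n = 2006·18/3984 = 9.0633
Stratum 2 (Rural): n = 5460; a·d/n = 1031·2207/5460 = 416.7430; b·c/n = 1163·1059/5460 = 225.5709
OR_MH = (92.6303 + 416.7430) / (9.0633 + 225.5709) = 509.3733 / 234.6341 = 2.17093

2.171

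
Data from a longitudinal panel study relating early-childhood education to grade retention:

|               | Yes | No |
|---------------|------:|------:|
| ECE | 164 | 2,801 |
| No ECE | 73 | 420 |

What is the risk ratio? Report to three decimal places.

Cells: a = 164, b = 2801, c = 73, d = 420.
Risk in exposed = 164/2965 = 0.05531; risk in unexposed = 73/493 = 0.14807.
RR = 0.05531 / 0.14807 = 0.37355
The risk is 63% lower among the exposed than among the unexposed.

0.374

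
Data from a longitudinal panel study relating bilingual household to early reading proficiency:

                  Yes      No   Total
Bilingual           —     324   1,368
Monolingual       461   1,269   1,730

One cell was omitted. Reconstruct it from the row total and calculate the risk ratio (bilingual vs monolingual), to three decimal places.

2.864

The missing cell is in the exposed row: 1368 − 324 = 1044.
So a = 1044, b = 324, c = 461, d = 1269.
RR = [a/(a+b)] / [c/(c+d)] = (1044/1368) / (461/1730) = 0.76316/0.26647 = 2.86391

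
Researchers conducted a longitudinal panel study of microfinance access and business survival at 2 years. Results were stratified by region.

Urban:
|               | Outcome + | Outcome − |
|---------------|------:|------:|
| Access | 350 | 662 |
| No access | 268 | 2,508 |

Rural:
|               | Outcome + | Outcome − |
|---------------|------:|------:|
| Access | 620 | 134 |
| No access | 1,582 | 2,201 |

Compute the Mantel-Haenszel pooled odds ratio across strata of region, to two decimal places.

5.69

OR_MH = Σ(aᵢdᵢ/nᵢ) / Σ(bᵢcᵢ/nᵢ), where nᵢ is the stratum total.
Stratum 1 (Urban): n = 3788; a·d/n = 350·2508/3788 = 231.7318; b·c/n = 662·268/3788 = 46.8363
Stratum 2 (Rural): n = 4537; a·d/n = 620·2201/4537 = 300.7758; b·c/n = 134·1582/4537 = 46.7243
OR_MH = (231.7318 + 300.7758) / (46.8363 + 46.7243) = 532.5076 / 93.5606 = 5.69158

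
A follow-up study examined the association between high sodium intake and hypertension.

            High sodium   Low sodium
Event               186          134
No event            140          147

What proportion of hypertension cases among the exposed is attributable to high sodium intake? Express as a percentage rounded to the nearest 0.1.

16.4

Reading the table with exposure as columns: a = 186 (High sodium, case), b = 140 (High sodium, non-case), c = 134 (Low sodium, case), d = 147.
Risk in exposed = 186/326 = 0.57055; risk in unexposed = 134/281 = 0.47687.
RR = 0.57055/0.47687 = 1.19646
AR% = (RR − 1)/RR × 100 = (1.19646 − 1)/1.19646 × 100 = 16.4199%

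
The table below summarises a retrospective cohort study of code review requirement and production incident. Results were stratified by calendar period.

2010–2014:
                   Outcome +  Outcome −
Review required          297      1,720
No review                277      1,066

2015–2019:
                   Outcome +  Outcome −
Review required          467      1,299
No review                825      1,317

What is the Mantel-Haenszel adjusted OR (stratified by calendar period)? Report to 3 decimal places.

OR_MH = Σ(aᵢdᵢ/nᵢ) / Σ(bᵢcᵢ/nᵢ), where nᵢ is the stratum total.
Stratum 1 (2010–2014): n = 3360; a·d/n = 297·1066/3360 = 94.2268; b·c/n = 1720·277/3360 = 141.7976
Stratum 2 (2015–2019): n = 3908; a·d/n = 467·1317/3908 = 157.3795; b·c/n = 1299·825/3908 = 274.2259
OR_MH = (94.2268 + 157.3795) / (141.7976 + 274.2259) = 251.6063 / 416.0236 = 0.60479

0.605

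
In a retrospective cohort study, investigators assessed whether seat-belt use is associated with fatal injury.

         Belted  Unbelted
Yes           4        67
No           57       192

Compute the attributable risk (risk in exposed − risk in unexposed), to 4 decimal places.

-0.1931

Reading the table with exposure as columns: a = 4 (Belted, case), b = 57 (Belted, non-case), c = 67 (Unbelted, case), d = 192.
Risk in exposed = 4/61 = 0.065574; risk in unexposed = 67/259 = 0.258687.
Risk difference = 0.065574 − 0.258687 = -0.193113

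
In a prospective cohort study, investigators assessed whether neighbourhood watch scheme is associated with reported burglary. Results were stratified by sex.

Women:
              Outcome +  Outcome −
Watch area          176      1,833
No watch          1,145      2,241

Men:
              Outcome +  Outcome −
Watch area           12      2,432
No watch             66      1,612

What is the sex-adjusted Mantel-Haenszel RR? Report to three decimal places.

RR_MH = Σ(aᵢ·n₀ᵢ/nᵢ) / Σ(cᵢ·n₁ᵢ/nᵢ), with n₁ᵢ = aᵢ+bᵢ (exposed), n₀ᵢ = cᵢ+dᵢ (unexposed), nᵢ = n₁ᵢ+n₀ᵢ.
Stratum 1 (Women): n₁ = 2009, n₀ = 3386, n = 5395; a·n₀/n = 176·3386/5395 = 110.4608; c·n₁/n = 1145·2009/5395 = 426.3772
Stratum 2 (Men): n₁ = 2444, n₀ = 1678, n = 4122; a·n₀/n = 12·1678/4122 = 4.8850; c·n₁/n = 66·2444/4122 = 39.1325
RR_MH = (110.4608 + 4.8850) / (426.3772 + 39.1325) = 115.3458 / 465.5097 = 0.24778

0.248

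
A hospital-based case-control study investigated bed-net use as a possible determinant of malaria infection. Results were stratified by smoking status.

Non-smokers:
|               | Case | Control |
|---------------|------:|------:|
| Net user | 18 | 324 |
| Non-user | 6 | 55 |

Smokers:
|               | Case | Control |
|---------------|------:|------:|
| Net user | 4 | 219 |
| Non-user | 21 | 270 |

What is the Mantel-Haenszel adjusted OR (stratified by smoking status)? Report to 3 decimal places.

OR_MH = Σ(aᵢdᵢ/nᵢ) / Σ(bᵢcᵢ/nᵢ), where nᵢ is the stratum total.
Stratum 1 (Non-smokers): n = 403; a·d/n = 18·55/403 = 2.4566; b·c/n = 324·6/403 = 4.8238
Stratum 2 (Smokers): n = 514; a·d/n = 4·270/514 = 2.1012; b·c/n = 219·21/514 = 8.9475
OR_MH = (2.4566 + 2.1012) / (4.8238 + 8.9475) = 4.5577 / 13.7713 = 0.33096

0.331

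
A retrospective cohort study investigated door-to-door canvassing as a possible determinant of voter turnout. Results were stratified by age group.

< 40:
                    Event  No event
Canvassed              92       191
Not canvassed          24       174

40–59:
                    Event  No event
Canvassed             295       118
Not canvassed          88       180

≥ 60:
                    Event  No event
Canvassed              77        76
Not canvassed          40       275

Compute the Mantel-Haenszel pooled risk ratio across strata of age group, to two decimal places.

2.55

RR_MH = Σ(aᵢ·n₀ᵢ/nᵢ) / Σ(cᵢ·n₁ᵢ/nᵢ), with n₁ᵢ = aᵢ+bᵢ (exposed), n₀ᵢ = cᵢ+dᵢ (unexposed), nᵢ = n₁ᵢ+n₀ᵢ.
Stratum 1 (< 40): n₁ = 283, n₀ = 198, n = 481; a·n₀/n = 92·198/481 = 37.8711; c·n₁/n = 24·283/481 = 14.1206
Stratum 2 (40–59): n₁ = 413, n₀ = 268, n = 681; a·n₀/n = 295·268/681 = 116.0940; c·n₁/n = 88·413/681 = 53.3686
Stratum 3 (≥ 60): n₁ = 153, n₀ = 315, n = 468; a·n₀/n = 77·315/468 = 51.8269; c·n₁/n = 40·153/468 = 13.0769
RR_MH = (37.8711 + 116.0940 + 51.8269) / (14.1206 + 53.3686 + 13.0769) = 205.7920 / 80.5661 = 2.55433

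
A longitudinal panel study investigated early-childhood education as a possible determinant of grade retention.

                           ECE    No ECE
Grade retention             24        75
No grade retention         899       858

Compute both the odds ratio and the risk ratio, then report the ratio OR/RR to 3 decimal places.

0.944

Reading the table with exposure as columns: a = 24 (ECE, case), b = 899 (ECE, non-case), c = 75 (No ECE, case), d = 858.
OR = (24·858)/(899·75) = 20592/67425 = 0.30541
Risk in exposed = 24/923 = 0.02600; risk in unexposed = 75/933 = 0.08039; RR = 0.32347
OR/RR = 0.30541 / 0.32347 = 0.94416
The outcome is rare in both groups, so OR ≈ RR (ratio near 1).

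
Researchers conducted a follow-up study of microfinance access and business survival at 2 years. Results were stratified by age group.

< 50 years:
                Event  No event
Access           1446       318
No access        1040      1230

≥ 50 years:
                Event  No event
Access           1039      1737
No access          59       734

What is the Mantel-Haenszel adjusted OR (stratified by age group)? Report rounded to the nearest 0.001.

OR_MH = Σ(aᵢdᵢ/nᵢ) / Σ(bᵢcᵢ/nᵢ), where nᵢ is the stratum total.
Stratum 1 (< 50 years): n = 4034; a·d/n = 1446·1230/4034 = 440.8974; b·c/n = 318·1040/4034 = 81.9831
Stratum 2 (≥ 50 years): n = 3569; a·d/n = 1039·734/3569 = 213.6806; b·c/n = 1737·59/3569 = 28.7148
OR_MH = (440.8974 + 213.6806) / (81.9831 + 28.7148) = 654.5780 / 110.6979 = 5.91319

5.913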